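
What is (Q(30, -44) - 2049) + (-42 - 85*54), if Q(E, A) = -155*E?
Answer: -11331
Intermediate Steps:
(Q(30, -44) - 2049) + (-42 - 85*54) = (-155*30 - 2049) + (-42 - 85*54) = (-4650 - 2049) + (-42 - 4590) = -6699 - 4632 = -11331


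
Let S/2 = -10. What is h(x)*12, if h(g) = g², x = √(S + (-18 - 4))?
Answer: -504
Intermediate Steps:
S = -20 (S = 2*(-10) = -20)
x = I*√42 (x = √(-20 + (-18 - 4)) = √(-20 - 22) = √(-42) = I*√42 ≈ 6.4807*I)
h(x)*12 = (I*√42)²*12 = -42*12 = -504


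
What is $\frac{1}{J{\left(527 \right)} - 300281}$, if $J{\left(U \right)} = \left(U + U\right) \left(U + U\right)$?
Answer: $\frac{1}{810635} \approx 1.2336 \cdot 10^{-6}$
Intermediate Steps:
$J{\left(U \right)} = 4 U^{2}$ ($J{\left(U \right)} = 2 U 2 U = 4 U^{2}$)
$\frac{1}{J{\left(527 \right)} - 300281} = \frac{1}{4 \cdot 527^{2} - 300281} = \frac{1}{4 \cdot 277729 - 300281} = \frac{1}{1110916 - 300281} = \frac{1}{810635}$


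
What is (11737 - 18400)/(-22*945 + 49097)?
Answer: -6663/28307 ≈ -0.23538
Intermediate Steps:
(11737 - 18400)/(-22*945 + 49097) = -6663/(-20790 + 49097) = -6663/28307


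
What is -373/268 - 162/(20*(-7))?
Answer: -2201/9380 ≈ -0.23465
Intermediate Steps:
-373/268 - 162/(20*(-7)) = -373*1/268 - 162/(-140) = -373/268 - 162*(-1/140) = -373/268 + 81/70 = -2201/9380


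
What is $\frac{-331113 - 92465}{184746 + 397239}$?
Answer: $- \frac{423578}{581985} \approx -0.72782$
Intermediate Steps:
$\frac{-331113 - 92465}{184746 + 397239} = - \frac{423578}{581985}$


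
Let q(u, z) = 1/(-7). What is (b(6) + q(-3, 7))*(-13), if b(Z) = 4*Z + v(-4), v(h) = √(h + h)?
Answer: -2171/7 - 26*I*√2 ≈ -310.14 - 36.77*I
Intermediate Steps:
v(h) = √2*√h (v(h) = √(2*h) = √2*√h)
b(Z) = 4*Z + 2*I*√2 (b(Z) = 4*Z + √2*√(-4) = 4*Z + √2*(2*I) = 4*Z + 2*I*√2)
q(u, z) = -⅐
(b(6) + q(-3, 7))*(-13) = ((4*6 + 2*I*√2) - ⅐)*(-13) = ((24 + 2*I*√2) - ⅐)*(-13) = (167/7 + 2*I*√2)*(-13) = -2171/7 - 26*I*√2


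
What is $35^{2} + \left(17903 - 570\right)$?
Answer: $18558$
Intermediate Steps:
$35^{2} + \left(17903 - 570\right) = 1225 + \left(17903 - 570\right) = 1225 + 17333 = 18558$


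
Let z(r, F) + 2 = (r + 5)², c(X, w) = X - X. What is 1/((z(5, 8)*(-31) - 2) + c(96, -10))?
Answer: -1/3040 ≈ -0.00032895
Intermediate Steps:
c(X, w) = 0
z(r, F) = -2 + (5 + r)² (z(r, F) = -2 + (r + 5)² = -2 + (5 + r)²)
1/((z(5, 8)*(-31) - 2) + c(96, -10)) = 1/(((-2 + (5 + 5)²)*(-31) - 2) + 0) = 1/(((-2 + 10²)*(-31) - 2) + 0) = 1/(((-2 + 100)*(-31) - 2) + 0) = 1/((98*(-31) - 2) + 0) = 1/((-3038 - 2) + 0) = 1/(-3040 + 0) = 1/(-3040) = -1/3040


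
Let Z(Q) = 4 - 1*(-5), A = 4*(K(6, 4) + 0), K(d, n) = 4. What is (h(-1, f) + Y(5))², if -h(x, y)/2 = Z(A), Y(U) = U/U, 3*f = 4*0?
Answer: 289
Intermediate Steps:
f = 0 (f = (4*0)/3 = (⅓)*0 = 0)
A = 16 (A = 4*(4 + 0) = 4*4 = 16)
Y(U) = 1
Z(Q) = 9 (Z(Q) = 4 + 5 = 9)
h(x, y) = -18 (h(x, y) = -2*9 = -18)
(h(-1, f) + Y(5))² = (-18 + 1)² = (-17)² = 289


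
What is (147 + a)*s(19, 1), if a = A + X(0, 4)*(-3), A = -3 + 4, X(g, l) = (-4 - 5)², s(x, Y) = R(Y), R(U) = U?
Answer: -95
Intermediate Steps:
s(x, Y) = Y
X(g, l) = 81 (X(g, l) = (-9)² = 81)
A = 1
a = -242 (a = 1 + 81*(-3) = 1 - 243 = -242)
(147 + a)*s(19, 1) = (147 - 242)*1 = -95*1 = -95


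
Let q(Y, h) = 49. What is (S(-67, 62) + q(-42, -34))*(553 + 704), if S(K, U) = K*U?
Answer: -5159985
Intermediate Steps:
(S(-67, 62) + q(-42, -34))*(553 + 704) = (-67*62 + 49)*(553 + 704) = (-4154 + 49)*1257 = -4105*1257 = -5159985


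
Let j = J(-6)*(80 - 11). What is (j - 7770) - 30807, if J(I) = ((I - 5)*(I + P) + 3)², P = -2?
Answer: 532812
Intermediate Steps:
J(I) = (3 + (-5 + I)*(-2 + I))² (J(I) = ((I - 5)*(I - 2) + 3)² = ((-5 + I)*(-2 + I) + 3)² = (3 + (-5 + I)*(-2 + I))²)
j = 571389 (j = (13 + (-6)² - 7*(-6))²*(80 - 11) = (13 + 36 + 42)²*69 = 91²*69 = 8281*69 = 571389)
(j - 7770) - 30807 = (571389 - 7770) - 30807 = 563619 - 30807 = 532812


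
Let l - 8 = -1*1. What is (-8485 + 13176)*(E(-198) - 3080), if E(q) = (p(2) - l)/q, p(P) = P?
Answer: -2860735985/198 ≈ -1.4448e+7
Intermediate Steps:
l = 7 (l = 8 - 1*1 = 8 - 1 = 7)
E(q) = -5/q (E(q) = (2 - 1*7)/q = (2 - 7)/q = -5/q)
(-8485 + 13176)*(E(-198) - 3080) = (-8485 + 13176)*(-5/(-198) - 3080) = 4691*(-5*(-1/198) - 3080) = 4691*(5/198 - 3080) = 4691*(-609835/198) = -2860735985/198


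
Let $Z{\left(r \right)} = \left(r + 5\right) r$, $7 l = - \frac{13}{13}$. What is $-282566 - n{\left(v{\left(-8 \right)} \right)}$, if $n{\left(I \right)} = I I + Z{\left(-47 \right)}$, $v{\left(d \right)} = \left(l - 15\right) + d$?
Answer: $- \frac{13968704}{49} \approx -2.8508 \cdot 10^{5}$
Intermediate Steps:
$l = - \frac{1}{7}$ ($l = \frac{\left(-13\right) \frac{1}{13}}{7} = \frac{1}{7} \left(-1\right) = - \frac{1}{7} \approx -0.14286$)
$Z{\left(r \right)} = r \left(5 + r\right)$ ($Z{\left(r \right)} = \left(5 + r\right) r = r \left(5 + r\right)$)
$v{\left(d \right)} = - \frac{106}{7} + d$ ($v{\left(d \right)} = \left(- \frac{1}{7} - 15\right) + d = - \frac{106}{7} + d$)
$n{\left(I \right)} = 1974 + I^{2}$ ($n{\left(I \right)} = I I - 47 \left(5 - 47\right) = I^{2} - -1974 = I^{2} + 1974 = 1974 + I^{2}$)
$-282566 - n{\left(v{\left(-8 \right)} \right)} = -282566 - \left(1974 + \left(- \frac{106}{7} - 8\right)^{2}\right) = -282566 - \left(1974 + \left(- \frac{162}{7}\right)^{2}\right) = -282566 - \left(1974 + \frac{26244}{49}\right) = -282566 - \frac{122970}{49} = - \frac{13968704}{49}$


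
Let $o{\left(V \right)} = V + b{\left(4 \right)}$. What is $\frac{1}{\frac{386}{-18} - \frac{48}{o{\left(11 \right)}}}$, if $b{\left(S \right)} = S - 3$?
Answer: $- \frac{9}{229} \approx -0.039301$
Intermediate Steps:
$b{\left(S \right)} = -3 + S$ ($b{\left(S \right)} = S - 3 = -3 + S$)
$o{\left(V \right)} = 1 + V$ ($o{\left(V \right)} = V + \left(-3 + 4\right) = V + 1 = 1 + V$)
$\frac{1}{\frac{386}{-18} - \frac{48}{o{\left(11 \right)}}} = \frac{1}{\frac{386}{-18} - \frac{48}{1 + 11}} = \frac{1}{386 \left(- \frac{1}{18}\right) - \frac{48}{12}} = \frac{1}{- \frac{193}{9} - 4} = \frac{1}{- \frac{229}{9}} = - \frac{9}{229}$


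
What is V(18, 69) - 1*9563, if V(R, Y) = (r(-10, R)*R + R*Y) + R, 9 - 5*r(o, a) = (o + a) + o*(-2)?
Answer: -41857/5 ≈ -8371.4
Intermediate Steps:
r(o, a) = 9/5 - a/5 + o/5 (r(o, a) = 9/5 - ((o + a) + o*(-2))/5 = 9/5 - ((a + o) - 2*o)/5 = 9/5 - (a - o)/5 = 9/5 + (-a/5 + o/5) = 9/5 - a/5 + o/5)
V(R, Y) = R + R*Y + R*(-⅕ - R/5) (V(R, Y) = ((9/5 - R/5 + (⅕)*(-10))*R + R*Y) + R = ((9/5 - R/5 - 2)*R + R*Y) + R = ((-⅕ - R/5)*R + R*Y) + R = (R*(-⅕ - R/5) + R*Y) + R = (R*Y + R*(-⅕ - R/5)) + R = R + R*Y + R*(-⅕ - R/5))
V(18, 69) - 1*9563 = (⅕)*18*(4 - 1*18 + 5*69) - 1*9563 = (⅕)*18*(4 - 18 + 345) - 9563 = (⅕)*18*331 - 9563 = 5958/5 - 9563 = -41857/5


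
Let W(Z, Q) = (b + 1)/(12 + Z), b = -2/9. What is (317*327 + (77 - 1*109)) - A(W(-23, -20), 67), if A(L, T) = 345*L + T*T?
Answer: 3272359/33 ≈ 99162.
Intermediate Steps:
b = -2/9 (b = -2*⅑ = -2/9 ≈ -0.22222)
W(Z, Q) = 7/(9*(12 + Z)) (W(Z, Q) = (-2/9 + 1)/(12 + Z) = 7/(9*(12 + Z)))
A(L, T) = T² + 345*L (A(L, T) = 345*L + T² = T² + 345*L)
(317*327 + (77 - 1*109)) - A(W(-23, -20), 67) = (317*327 + (77 - 1*109)) - (67² + 345*(7/(9*(12 - 23)))) = (103659 + (77 - 109)) - (4489 + 345*((7/9)/(-11))) = (103659 - 32) - (4489 + 345*((7/9)*(-1/11))) = 103627 - (4489 + 345*(-7/99)) = 103627 - (4489 - 805/33) = 103627 - 1*147332/33 = 103627 - 147332/33 = 3272359/33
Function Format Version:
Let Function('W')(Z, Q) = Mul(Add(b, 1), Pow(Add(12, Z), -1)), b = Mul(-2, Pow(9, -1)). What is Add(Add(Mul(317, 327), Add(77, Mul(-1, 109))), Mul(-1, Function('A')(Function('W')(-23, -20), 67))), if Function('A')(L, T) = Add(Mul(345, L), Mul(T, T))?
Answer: Rational(3272359, 33) ≈ 99162.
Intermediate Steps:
b = Rational(-2, 9) (b = Mul(-2, Rational(1, 9)) = Rational(-2, 9) ≈ -0.22222)
Function('W')(Z, Q) = Mul(Rational(7, 9), Pow(Add(12, Z), -1)) (Function('W')(Z, Q) = Mul(Add(Rational(-2, 9), 1), Pow(Add(12, Z), -1)) = Mul(Rational(7, 9), Pow(Add(12, Z), -1)))
Function('A')(L, T) = Add(Pow(T, 2), Mul(345, L)) (Function('A')(L, T) = Add(Mul(345, L), Pow(T, 2)) = Add(Pow(T, 2), Mul(345, L)))
Add(Add(Mul(317, 327), Add(77, Mul(-1, 109))), Mul(-1, Function('A')(Function('W')(-23, -20), 67))) = Add(Add(Mul(317, 327), Add(77, Mul(-1, 109))), Mul(-1, Add(Pow(67, 2), Mul(345, Mul(Rational(7, 9), Pow(Add(12, -23), -1)))))) = Add(Add(103659, Add(77, -109)), Mul(-1, Add(4489, Mul(345, Mul(Rational(7, 9), Pow(-11, -1)))))) = Add(Add(103659, -32), Mul(-1, Add(4489, Mul(345, Mul(Rational(7, 9), Rational(-1, 11)))))) = Add(103627, Mul(-1, Add(4489, Mul(345, Rational(-7, 99))))) = Add(103627, Mul(-1, Add(4489, Rational(-805, 33)))) = Add(103627, Mul(-1, Rational(147332, 33))) = Add(103627, Rational(-147332, 33)) = Rational(3272359, 33)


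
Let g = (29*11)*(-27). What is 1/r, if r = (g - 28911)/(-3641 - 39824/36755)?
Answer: 44621593/459731540 ≈ 0.097060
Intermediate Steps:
g = -8613 (g = 319*(-27) = -8613)
r = 459731540/44621593 (r = (-8613 - 28911)/(-3641 - 39824/36755) = -37524/(-3641 - 39824*1/36755) = -37524/(-3641 - 39824/36755) = -37524/(-133864779/36755) = -37524*(-36755/133864779) = 459731540/44621593 ≈ 10.303)
1/r = 1/(459731540/44621593) = 44621593/459731540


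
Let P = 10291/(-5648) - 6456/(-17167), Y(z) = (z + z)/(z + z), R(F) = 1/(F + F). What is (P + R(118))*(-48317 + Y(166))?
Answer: 99623782609533/1430148436 ≈ 69660.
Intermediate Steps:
R(F) = 1/(2*F)
Y(z) = 1 (Y(z) = (2*z)/((2*z)) = (2*z)*(1/(2*z)) = 1)
P = -140202109/96959216 (P = 10291*(-1/5648) - 6456*(-1/17167) = -10291/5648 + 6456/17167 = -140202109/96959216 ≈ -1.4460)
(P + R(118))*(-48317 + Y(166)) = (-140202109/96959216 + (1/2)/118)*(-48317 + 1) = (-140202109/96959216 + (1/2)*(1/118))*(-48316) = (-140202109/96959216 + 1/236)*(-48316) = -8247684627/5720593744*(-48316) = 99623782609533/1430148436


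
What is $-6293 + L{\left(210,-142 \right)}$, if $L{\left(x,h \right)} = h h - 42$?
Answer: $13829$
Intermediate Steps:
$L{\left(x,h \right)} = -42 + h^{2}$ ($L{\left(x,h \right)} = h^{2} - 42 = -42 + h^{2}$)
$-6293 + L{\left(210,-142 \right)} = -6293 - \left(42 - \left(-142\right)^{2}\right) = -6293 + \left(-42 + 20164\right) = -6293 + 20122 = 13829$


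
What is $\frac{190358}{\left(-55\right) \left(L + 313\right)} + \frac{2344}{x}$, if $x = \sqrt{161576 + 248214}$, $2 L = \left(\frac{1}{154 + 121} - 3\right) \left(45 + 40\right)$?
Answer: $- \frac{190358}{10211} + \frac{1172 \sqrt{409790}}{204895} \approx -14.981$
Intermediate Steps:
$L = - \frac{7004}{55}$ ($L = \frac{\left(\frac{1}{154 + 121} - 3\right) \left(45 + 40\right)}{2} = \frac{\left(\frac{1}{275} - 3\right) 85}{2} = \frac{\left(- \frac{824}{275}\right) 85}{2} = \frac{1}{2} \left(- \frac{14008}{55}\right) = - \frac{7004}{55} \approx -127.35$)
$x = \sqrt{409790} \approx 640.15$
$\frac{190358}{\left(-55\right) \left(L + 313\right)} + \frac{2344}{x} = \frac{190358}{\left(-55\right) \left(- \frac{7004}{55} + 313\right)} + \frac{2344}{\sqrt{409790}} = \frac{190358}{\left(-55\right) \frac{10211}{55}} + 2344 \frac{\sqrt{409790}}{409790} = \frac{190358}{-10211} + \frac{1172 \sqrt{409790}}{204895} = 190358 \left(- \frac{1}{10211}\right) + \frac{1172 \sqrt{409790}}{204895} = - \frac{190358}{10211} + \frac{1172 \sqrt{409790}}{204895}$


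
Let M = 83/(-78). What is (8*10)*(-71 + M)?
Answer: -224840/39 ≈ -5765.1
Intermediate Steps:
M = -83/78 (M = 83*(-1/78) = -83/78 ≈ -1.0641)
(8*10)*(-71 + M) = (8*10)*(-71 - 83/78) = 80*(-5621/78) = -224840/39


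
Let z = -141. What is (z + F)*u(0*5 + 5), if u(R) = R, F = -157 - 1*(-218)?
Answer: -400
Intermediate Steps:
F = 61 (F = -157 + 218 = 61)
(z + F)*u(0*5 + 5) = (-141 + 61)*(0*5 + 5) = -80*(0 + 5) = -80*5 = -400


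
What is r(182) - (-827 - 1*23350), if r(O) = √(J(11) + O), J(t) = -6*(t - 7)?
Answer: 24177 + √158 ≈ 24190.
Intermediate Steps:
J(t) = 42 - 6*t (J(t) = -6*(-7 + t) = 42 - 6*t)
r(O) = √(-24 + O) (r(O) = √((42 - 6*11) + O) = √((42 - 66) + O) = √(-24 + O))
r(182) - (-827 - 1*23350) = √(-24 + 182) - (-827 - 1*23350) = √158 - (-827 - 23350) = √158 - 1*(-24177) = √158 + 24177 = 24177 + √158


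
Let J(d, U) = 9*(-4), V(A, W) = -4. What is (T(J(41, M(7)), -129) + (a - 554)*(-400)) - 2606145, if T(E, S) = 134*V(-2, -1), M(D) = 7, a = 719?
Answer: -2672681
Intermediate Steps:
J(d, U) = -36
T(E, S) = -536 (T(E, S) = 134*(-4) = -536)
(T(J(41, M(7)), -129) + (a - 554)*(-400)) - 2606145 = (-536 + (719 - 554)*(-400)) - 2606145 = (-536 + 165*(-400)) - 2606145 = (-536 - 66000) - 2606145 = -66536 - 2606145 = -2672681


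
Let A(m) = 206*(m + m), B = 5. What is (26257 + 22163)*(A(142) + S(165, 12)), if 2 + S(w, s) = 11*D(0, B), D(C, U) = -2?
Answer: 2831601600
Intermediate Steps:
S(w, s) = -24 (S(w, s) = -2 + 11*(-2) = -2 - 22 = -24)
A(m) = 412*m (A(m) = 206*(2*m) = 412*m)
(26257 + 22163)*(A(142) + S(165, 12)) = (26257 + 22163)*(412*142 - 24) = 48420*(58504 - 24) = 48420*58480 = 2831601600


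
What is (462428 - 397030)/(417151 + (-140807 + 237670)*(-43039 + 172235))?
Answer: 65398/12514729299 ≈ 5.2257e-6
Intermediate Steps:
(462428 - 397030)/(417151 + (-140807 + 237670)*(-43039 + 172235)) = 65398/(417151 + 96863*129196) = 65398/(417151 + 12514312148) = 65398/12514729299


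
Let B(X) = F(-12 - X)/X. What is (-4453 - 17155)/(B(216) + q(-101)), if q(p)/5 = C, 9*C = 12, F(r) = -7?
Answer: -4667328/1433 ≈ -3257.0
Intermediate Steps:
B(X) = -7/X
C = 4/3 (C = (⅑)*12 = 4/3 ≈ 1.3333)
q(p) = 20/3 (q(p) = 5*(4/3) = 20/3)
(-4453 - 17155)/(B(216) + q(-101)) = (-4453 - 17155)/(-7/216 + 20/3) = -21608/(-7*1/216 + 20/3) = -21608/(-7/216 + 20/3) = -21608/1433/216 = -21608*216/1433 = -4667328/1433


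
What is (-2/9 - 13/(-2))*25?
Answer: 2825/18 ≈ 156.94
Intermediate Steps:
(-2/9 - 13/(-2))*25 = (-2*⅑ - 13*(-½))*25 = (-2/9 + 13/2)*25 = (113/18)*25 = 2825/18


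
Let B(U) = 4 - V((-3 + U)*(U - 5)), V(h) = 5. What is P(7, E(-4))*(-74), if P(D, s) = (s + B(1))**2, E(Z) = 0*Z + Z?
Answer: -1850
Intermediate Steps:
E(Z) = Z (E(Z) = 0 + Z = Z)
B(U) = -1 (B(U) = 4 - 1*5 = 4 - 5 = -1)
P(D, s) = (-1 + s)**2 (P(D, s) = (s - 1)**2 = (-1 + s)**2)
P(7, E(-4))*(-74) = (-1 - 4)**2*(-74) = (-5)**2*(-74) = 25*(-74) = -1850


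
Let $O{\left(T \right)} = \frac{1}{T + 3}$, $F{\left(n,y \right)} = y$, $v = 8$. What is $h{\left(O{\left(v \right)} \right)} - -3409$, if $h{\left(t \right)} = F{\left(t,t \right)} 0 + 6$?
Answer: $3415$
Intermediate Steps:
$O{\left(T \right)} = \frac{1}{3 + T}$
$h{\left(t \right)} = 6$ ($h{\left(t \right)} = t 0 + 6 = 0 + 6 = 6$)
$h{\left(O{\left(v \right)} \right)} - -3409 = 6 - -3409 = 6 + 3409 = 3415$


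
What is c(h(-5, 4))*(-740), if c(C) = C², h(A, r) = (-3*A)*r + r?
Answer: -3031040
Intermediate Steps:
h(A, r) = r - 3*A*r (h(A, r) = -3*A*r + r = r - 3*A*r)
c(h(-5, 4))*(-740) = (4*(1 - 3*(-5)))²*(-740) = (4*(1 + 15))²*(-740) = (4*16)²*(-740) = 64²*(-740) = 4096*(-740) = -3031040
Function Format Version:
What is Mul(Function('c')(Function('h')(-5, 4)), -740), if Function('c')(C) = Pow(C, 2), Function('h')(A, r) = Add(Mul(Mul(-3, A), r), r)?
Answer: -3031040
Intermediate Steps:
Function('h')(A, r) = Add(r, Mul(-3, A, r)) (Function('h')(A, r) = Add(Mul(-3, A, r), r) = Add(r, Mul(-3, A, r)))
Mul(Function('c')(Function('h')(-5, 4)), -740) = Mul(Pow(Mul(4, Add(1, Mul(-3, -5))), 2), -740) = Mul(Pow(Mul(4, Add(1, 15)), 2), -740) = Mul(Pow(Mul(4, 16), 2), -740) = Mul(Pow(64, 2), -740) = Mul(4096, -740) = -3031040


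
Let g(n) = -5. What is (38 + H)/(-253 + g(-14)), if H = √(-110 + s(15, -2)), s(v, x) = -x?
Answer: -19/129 - I*√3/43 ≈ -0.14729 - 0.04028*I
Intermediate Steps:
H = 6*I*√3 (H = √(-110 - 1*(-2)) = √(-110 + 2) = √(-108) = 6*I*√3 ≈ 10.392*I)
(38 + H)/(-253 + g(-14)) = (38 + 6*I*√3)/(-253 - 5) = (38 + 6*I*√3)/(-258) = (38 + 6*I*√3)*(-1/258) = -19/129 - I*√3/43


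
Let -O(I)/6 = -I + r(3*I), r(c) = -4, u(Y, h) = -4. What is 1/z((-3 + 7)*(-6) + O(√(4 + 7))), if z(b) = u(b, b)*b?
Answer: -√11/264 ≈ -0.012563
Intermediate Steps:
O(I) = 24 + 6*I (O(I) = -6*(-I - 4) = -6*(-4 - I) = 24 + 6*I)
z(b) = -4*b
1/z((-3 + 7)*(-6) + O(√(4 + 7))) = 1/(-4*((-3 + 7)*(-6) + (24 + 6*√(4 + 7)))) = 1/(-4*(4*(-6) + (24 + 6*√11))) = 1/(-4*(-24 + (24 + 6*√11))) = 1/(-24*√11) = -√11/264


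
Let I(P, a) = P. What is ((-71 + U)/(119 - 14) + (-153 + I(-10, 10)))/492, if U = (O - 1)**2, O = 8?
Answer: -17137/51660 ≈ -0.33173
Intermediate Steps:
U = 49 (U = (8 - 1)**2 = 7**2 = 49)
((-71 + U)/(119 - 14) + (-153 + I(-10, 10)))/492 = ((-71 + 49)/(119 - 14) + (-153 - 10))/492 = (-22/105 - 163)*(1/492) = -17137/105*1/492 = -17137/51660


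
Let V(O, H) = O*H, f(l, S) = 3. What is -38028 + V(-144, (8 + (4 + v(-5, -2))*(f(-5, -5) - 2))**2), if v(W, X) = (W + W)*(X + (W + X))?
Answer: -1536204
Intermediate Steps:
v(W, X) = 2*W*(W + 2*X) (v(W, X) = (2*W)*(W + 2*X) = 2*W*(W + 2*X))
V(O, H) = H*O
-38028 + V(-144, (8 + (4 + v(-5, -2))*(f(-5, -5) - 2))**2) = -38028 + (8 + (4 + 2*(-5)*(-5 + 2*(-2)))*(3 - 2))**2*(-144) = -38028 + (8 + (4 + 2*(-5)*(-5 - 4))*1)**2*(-144) = -38028 + (8 + (4 + 2*(-5)*(-9))*1)**2*(-144) = -38028 + (8 + (4 + 90)*1)**2*(-144) = -38028 + (8 + 94*1)**2*(-144) = -38028 + (8 + 94)**2*(-144) = -38028 + 102**2*(-144) = -38028 + 10404*(-144) = -38028 - 1498176 = -1536204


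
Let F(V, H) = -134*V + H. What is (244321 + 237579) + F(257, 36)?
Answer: 447498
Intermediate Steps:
F(V, H) = H - 134*V
(244321 + 237579) + F(257, 36) = (244321 + 237579) + (36 - 134*257) = 481900 + (36 - 34438) = 481900 - 34402 = 447498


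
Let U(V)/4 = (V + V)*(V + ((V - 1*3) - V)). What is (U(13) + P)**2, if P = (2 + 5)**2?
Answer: 1185921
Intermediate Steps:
U(V) = 8*V*(-3 + V) (U(V) = 4*((V + V)*(V + ((V - 1*3) - V))) = 4*((2*V)*(V + ((V - 3) - V))) = 4*((2*V)*(V + ((-3 + V) - V))) = 4*((2*V)*(V - 3)) = 4*((2*V)*(-3 + V)) = 4*(2*V*(-3 + V)) = 8*V*(-3 + V))
P = 49 (P = 7**2 = 49)
(U(13) + P)**2 = (8*13*(-3 + 13) + 49)**2 = (8*13*10 + 49)**2 = (1040 + 49)**2 = 1089**2 = 1185921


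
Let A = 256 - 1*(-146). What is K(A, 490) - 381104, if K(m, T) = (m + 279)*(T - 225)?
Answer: -200639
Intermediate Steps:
A = 402 (A = 256 + 146 = 402)
K(m, T) = (-225 + T)*(279 + m) (K(m, T) = (279 + m)*(-225 + T) = (-225 + T)*(279 + m))
K(A, 490) - 381104 = (-62775 - 225*402 + 279*490 + 490*402) - 381104 = (-62775 - 90450 + 136710 + 196980) - 381104 = 180465 - 381104 = -200639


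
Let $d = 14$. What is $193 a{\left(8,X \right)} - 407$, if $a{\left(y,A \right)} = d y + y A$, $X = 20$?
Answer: $52089$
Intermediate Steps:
$a{\left(y,A \right)} = 14 y + A y$ ($a{\left(y,A \right)} = 14 y + y A = 14 y + A y$)
$193 a{\left(8,X \right)} - 407 = 193 \cdot 8 \left(14 + 20\right) - 407 = 193 \cdot 8 \cdot 34 - 407 = 193 \cdot 272 - 407 = 52496 - 407 = 52089$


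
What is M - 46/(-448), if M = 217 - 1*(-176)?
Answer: 88055/224 ≈ 393.10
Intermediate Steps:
M = 393 (M = 217 + 176 = 393)
M - 46/(-448) = 393 - 46/(-448) = 393 - 1/448*(-46) = 393 + 23/224 = 88055/224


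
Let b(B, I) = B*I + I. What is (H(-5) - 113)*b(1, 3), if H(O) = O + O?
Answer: -738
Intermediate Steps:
b(B, I) = I + B*I
H(O) = 2*O
(H(-5) - 113)*b(1, 3) = (2*(-5) - 113)*(3*(1 + 1)) = (-10 - 113)*(3*2) = -123*6 = -738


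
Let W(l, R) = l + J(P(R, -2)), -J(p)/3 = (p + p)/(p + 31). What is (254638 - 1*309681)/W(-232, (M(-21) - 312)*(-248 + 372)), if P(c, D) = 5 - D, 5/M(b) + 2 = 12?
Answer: 1045817/4429 ≈ 236.13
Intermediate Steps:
M(b) = ½ (M(b) = 5/(-2 + 12) = 5/10 = 5*(⅒) = ½)
J(p) = -6*p/(31 + p) (J(p) = -3*(p + p)/(p + 31) = -3*2*p/(31 + p) = -6*p/(31 + p))
W(l, R) = -21/19 + l (W(l, R) = l - 6*(5 - 1*(-2))/(31 + (5 - 1*(-2))) = l - 6*(5 + 2)/(31 + (5 + 2)) = l - 6*7/(31 + 7) = l - 6*7/38 = l - 6*7*1/38 = l - 21/19 = -21/19 + l)
(254638 - 1*309681)/W(-232, (M(-21) - 312)*(-248 + 372)) = (254638 - 1*309681)/(-21/19 - 232) = (254638 - 309681)/(-4429/19) = -55043*(-19/4429) = 1045817/4429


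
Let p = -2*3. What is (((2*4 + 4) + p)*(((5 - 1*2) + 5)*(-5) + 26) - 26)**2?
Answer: 12100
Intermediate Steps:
p = -6
(((2*4 + 4) + p)*(((5 - 1*2) + 5)*(-5) + 26) - 26)**2 = (((2*4 + 4) - 6)*(((5 - 1*2) + 5)*(-5) + 26) - 26)**2 = (((8 + 4) - 6)*(((5 - 2) + 5)*(-5) + 26) - 26)**2 = ((12 - 6)*((3 + 5)*(-5) + 26) - 26)**2 = (6*(8*(-5) + 26) - 26)**2 = (6*(-40 + 26) - 26)**2 = (6*(-14) - 26)**2 = (-84 - 26)**2 = (-110)**2 = 12100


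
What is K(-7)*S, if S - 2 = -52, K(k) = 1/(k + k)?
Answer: 25/7 ≈ 3.5714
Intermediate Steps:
K(k) = 1/(2*k)
S = -50 (S = 2 - 52 = -50)
K(-7)*S = ((½)/(-7))*(-50) = ((½)*(-⅐))*(-50) = -1/14*(-50) = 25/7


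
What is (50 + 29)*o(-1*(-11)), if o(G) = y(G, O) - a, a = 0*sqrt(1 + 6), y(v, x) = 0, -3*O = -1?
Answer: 0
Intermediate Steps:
O = 1/3 (O = -1/3*(-1) = 1/3 ≈ 0.33333)
a = 0 (a = 0*sqrt(7) = 0)
o(G) = 0 (o(G) = 0 - 1*0 = 0 + 0 = 0)
(50 + 29)*o(-1*(-11)) = (50 + 29)*0 = 79*0 = 0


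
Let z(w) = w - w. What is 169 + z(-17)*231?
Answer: 169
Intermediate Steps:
z(w) = 0
169 + z(-17)*231 = 169 + 0*231 = 169 + 0 = 169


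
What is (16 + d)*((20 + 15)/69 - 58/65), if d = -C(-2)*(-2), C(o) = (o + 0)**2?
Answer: -13816/1495 ≈ -9.2415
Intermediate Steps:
C(o) = o**2
d = 8 (d = -1*(-2)**2*(-2) = -1*4*(-2) = -4*(-2) = 8)
(16 + d)*((20 + 15)/69 - 58/65) = (16 + 8)*((20 + 15)/69 - 58/65) = 24*(35*(1/69) - 58*1/65) = 24*(35/69 - 58/65) = 24*(-1727/4485) = -13816/1495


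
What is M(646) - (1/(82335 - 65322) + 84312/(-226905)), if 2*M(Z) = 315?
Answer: 406291265759/2573556510 ≈ 157.87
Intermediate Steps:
M(Z) = 315/2 (M(Z) = (½)*315 = 315/2)
M(646) - (1/(82335 - 65322) + 84312/(-226905)) = 315/2 - (1/(82335 - 65322) + 84312/(-226905)) = 315/2 - (1/17013 + 84312*(-1/226905)) = 315/2 - (1/17013 - 28104/75635) = 315/2 - 1*(-478057717/1286778255) = 315/2 + 478057717/1286778255 = 406291265759/2573556510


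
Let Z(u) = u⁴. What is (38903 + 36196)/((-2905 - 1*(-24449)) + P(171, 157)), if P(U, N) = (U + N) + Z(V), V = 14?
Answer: 25033/20096 ≈ 1.2457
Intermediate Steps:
P(U, N) = 38416 + N + U (P(U, N) = (U + N) + 14⁴ = (N + U) + 38416 = 38416 + N + U)
(38903 + 36196)/((-2905 - 1*(-24449)) + P(171, 157)) = (38903 + 36196)/((-2905 - 1*(-24449)) + (38416 + 157 + 171)) = 75099/((-2905 + 24449) + 38744) = 75099/(21544 + 38744) = 75099/60288 = 75099*(1/60288) = 25033/20096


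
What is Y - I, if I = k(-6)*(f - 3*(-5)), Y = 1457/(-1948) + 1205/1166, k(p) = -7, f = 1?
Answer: 127520847/1135684 ≈ 112.29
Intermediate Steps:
Y = 324239/1135684 (Y = 1457*(-1/1948) + 1205*(1/1166) = -1457/1948 + 1205/1166 = 324239/1135684 ≈ 0.28550)
I = -112 (I = -7*(1 - 3*(-5)) = -7*(1 + 15) = -7*16 = -112)
Y - I = 324239/1135684 - 1*(-112) = 324239/1135684 + 112 = 127520847/1135684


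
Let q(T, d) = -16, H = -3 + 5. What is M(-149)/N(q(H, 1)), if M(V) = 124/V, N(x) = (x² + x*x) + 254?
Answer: -62/57067 ≈ -0.0010864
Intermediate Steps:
H = 2
N(x) = 254 + 2*x² (N(x) = (x² + x²) + 254 = 2*x² + 254 = 254 + 2*x²)
M(-149)/N(q(H, 1)) = (124/(-149))/(254 + 2*(-16)²) = (124*(-1/149))/(254 + 2*256) = -124/(149*(254 + 512)) = -124/149/766 = -124/149*1/766 = -62/57067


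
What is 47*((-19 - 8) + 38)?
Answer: 517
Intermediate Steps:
47*((-19 - 8) + 38) = 47*(-27 + 38) = 47*11 = 517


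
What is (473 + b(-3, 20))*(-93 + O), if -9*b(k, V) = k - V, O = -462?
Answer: -791800/3 ≈ -2.6393e+5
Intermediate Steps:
b(k, V) = -k/9 + V/9 (b(k, V) = -(k - V)/9 = -k/9 + V/9)
(473 + b(-3, 20))*(-93 + O) = (473 + (-⅑*(-3) + (⅑)*20))*(-93 - 462) = (473 + (⅓ + 20/9))*(-555) = (473 + 23/9)*(-555) = (4280/9)*(-555) = -791800/3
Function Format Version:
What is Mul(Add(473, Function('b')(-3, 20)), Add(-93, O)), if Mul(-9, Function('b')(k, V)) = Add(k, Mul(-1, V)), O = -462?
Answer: Rational(-791800, 3) ≈ -2.6393e+5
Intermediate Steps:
Function('b')(k, V) = Add(Mul(Rational(-1, 9), k), Mul(Rational(1, 9), V)) (Function('b')(k, V) = Mul(Rational(-1, 9), Add(k, Mul(-1, V))) = Add(Mul(Rational(-1, 9), k), Mul(Rational(1, 9), V)))
Mul(Add(473, Function('b')(-3, 20)), Add(-93, O)) = Mul(Add(473, Add(Mul(Rational(-1, 9), -3), Mul(Rational(1, 9), 20))), Add(-93, -462)) = Mul(Add(473, Add(Rational(1, 3), Rational(20, 9))), -555) = Mul(Add(473, Rational(23, 9)), -555) = Mul(Rational(4280, 9), -555) = Rational(-791800, 3)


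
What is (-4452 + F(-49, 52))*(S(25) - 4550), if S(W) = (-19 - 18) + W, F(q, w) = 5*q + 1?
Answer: 21423152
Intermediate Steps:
F(q, w) = 1 + 5*q
S(W) = -37 + W
(-4452 + F(-49, 52))*(S(25) - 4550) = (-4452 + (1 + 5*(-49)))*((-37 + 25) - 4550) = (-4452 + (1 - 245))*(-12 - 4550) = (-4452 - 244)*(-4562) = -4696*(-4562) = 21423152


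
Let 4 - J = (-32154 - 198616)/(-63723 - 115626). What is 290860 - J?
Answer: 52164963514/179349 ≈ 2.9086e+5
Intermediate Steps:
J = 486626/179349 (J = 4 - (-32154 - 198616)/(-63723 - 115626) = 4 - (-230770)/(-179349) = 4 - (-230770)*(-1)/179349 = 4 - 1*230770/179349 = 4 - 230770/179349 = 486626/179349 ≈ 2.7133)
290860 - J = 290860 - 1*486626/179349 = 290860 - 486626/179349 = 52164963514/179349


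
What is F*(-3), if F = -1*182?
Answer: 546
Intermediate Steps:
F = -182
F*(-3) = -182*(-3) = 546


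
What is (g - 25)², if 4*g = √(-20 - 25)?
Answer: 9955/16 - 75*I*√5/2 ≈ 622.19 - 83.853*I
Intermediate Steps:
g = 3*I*√5/4 (g = √(-20 - 25)/4 = √(-45)/4 = (3*I*√5)/4 = 3*I*√5/4 ≈ 1.6771*I)
(g - 25)² = (3*I*√5/4 - 25)² = (-25 + 3*I*√5/4)²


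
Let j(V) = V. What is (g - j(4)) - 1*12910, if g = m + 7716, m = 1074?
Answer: -4124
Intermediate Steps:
g = 8790 (g = 1074 + 7716 = 8790)
(g - j(4)) - 1*12910 = (8790 - 1*4) - 1*12910 = (8790 - 4) - 12910 = 8786 - 12910 = -4124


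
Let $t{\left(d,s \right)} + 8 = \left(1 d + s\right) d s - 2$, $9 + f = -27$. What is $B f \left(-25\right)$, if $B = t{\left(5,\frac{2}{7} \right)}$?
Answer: $- \frac{108000}{49} \approx -2204.1$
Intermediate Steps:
$f = -36$ ($f = -9 - 27 = -36$)
$t{\left(d,s \right)} = -10 + d s \left(d + s\right)$ ($t{\left(d,s \right)} = -8 + \left(\left(1 d + s\right) d s - 2\right) = -8 + \left(\left(d + s\right) d s - 2\right) = -8 + \left(d \left(d + s\right) s - 2\right) = -8 + \left(d s \left(d + s\right) - 2\right) = -8 + \left(-2 + d s \left(d + s\right)\right) = -10 + d s \left(d + s\right)$)
$B = - \frac{120}{49}$ ($B = -10 + 5 \left(\frac{2}{7}\right)^{2} + \frac{2}{7} \cdot 5^{2} = -10 + 5 \left(2 \cdot \frac{1}{7}\right)^{2} + 2 \cdot \frac{1}{7} \cdot 25 = -10 + 5 \left(\frac{2}{7}\right)^{2} + \frac{2}{7} \cdot 25 = -10 + 5 \cdot \frac{4}{49} + \frac{50}{7} = -10 + \frac{20}{49} + \frac{50}{7} = - \frac{120}{49} \approx -2.449$)
$B f \left(-25\right) = \left(- \frac{120}{49}\right) \left(-36\right) \left(-25\right) = \frac{4320}{49} \left(-25\right) = - \frac{108000}{49}$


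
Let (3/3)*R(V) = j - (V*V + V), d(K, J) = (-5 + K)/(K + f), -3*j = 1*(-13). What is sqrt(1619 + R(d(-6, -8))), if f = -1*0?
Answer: sqrt(58253)/6 ≈ 40.226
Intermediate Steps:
j = 13/3 (j = -(-13)/3 = -1/3*(-13) = 13/3 ≈ 4.3333)
f = 0
d(K, J) = (-5 + K)/K (d(K, J) = (-5 + K)/(K + 0) = (-5 + K)/K)
R(V) = 13/3 - V - V**2 (R(V) = 13/3 - (V*V + V) = 13/3 - (V**2 + V) = 13/3 - (V + V**2) = 13/3 + (-V - V**2) = 13/3 - V - V**2)
sqrt(1619 + R(d(-6, -8))) = sqrt(1619 + (13/3 - (-5 - 6)/(-6) - ((-5 - 6)/(-6))**2)) = sqrt(1619 + (13/3 - (-1)*(-11)/6 - (-1/6*(-11))**2)) = sqrt(1619 + (13/3 - 1*11/6 - (11/6)**2)) = sqrt(1619 + (13/3 - 11/6 - 1*121/36)) = sqrt(1619 + (13/3 - 11/6 - 121/36)) = sqrt(1619 - 31/36) = sqrt(58253/36) = sqrt(58253)/6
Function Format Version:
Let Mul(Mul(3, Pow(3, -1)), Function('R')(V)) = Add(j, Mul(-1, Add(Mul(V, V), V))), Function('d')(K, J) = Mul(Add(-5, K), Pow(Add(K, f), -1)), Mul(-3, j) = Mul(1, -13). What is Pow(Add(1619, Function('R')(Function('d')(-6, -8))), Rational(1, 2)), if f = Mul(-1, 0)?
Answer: Mul(Rational(1, 6), Pow(58253, Rational(1, 2))) ≈ 40.226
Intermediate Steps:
j = Rational(13, 3) (j = Mul(Rational(-1, 3), Mul(1, -13)) = Mul(Rational(-1, 3), -13) = Rational(13, 3) ≈ 4.3333)
f = 0
Function('d')(K, J) = Mul(Pow(K, -1), Add(-5, K)) (Function('d')(K, J) = Mul(Add(-5, K), Pow(Add(K, 0), -1)) = Mul(Add(-5, K), Pow(K, -1)) = Mul(Pow(K, -1), Add(-5, K)))
Function('R')(V) = Add(Rational(13, 3), Mul(-1, V), Mul(-1, Pow(V, 2))) (Function('R')(V) = Add(Rational(13, 3), Mul(-1, Add(Mul(V, V), V))) = Add(Rational(13, 3), Mul(-1, Add(Pow(V, 2), V))) = Add(Rational(13, 3), Mul(-1, Add(V, Pow(V, 2)))) = Add(Rational(13, 3), Add(Mul(-1, V), Mul(-1, Pow(V, 2)))) = Add(Rational(13, 3), Mul(-1, V), Mul(-1, Pow(V, 2))))
Pow(Add(1619, Function('R')(Function('d')(-6, -8))), Rational(1, 2)) = Pow(Add(1619, Add(Rational(13, 3), Mul(-1, Mul(Pow(-6, -1), Add(-5, -6))), Mul(-1, Pow(Mul(Pow(-6, -1), Add(-5, -6)), 2)))), Rational(1, 2)) = Pow(Add(1619, Add(Rational(13, 3), Mul(-1, Mul(Rational(-1, 6), -11)), Mul(-1, Pow(Mul(Rational(-1, 6), -11), 2)))), Rational(1, 2)) = Pow(Add(1619, Add(Rational(13, 3), Mul(-1, Rational(11, 6)), Mul(-1, Pow(Rational(11, 6), 2)))), Rational(1, 2)) = Pow(Add(1619, Add(Rational(13, 3), Rational(-11, 6), Mul(-1, Rational(121, 36)))), Rational(1, 2)) = Pow(Add(1619, Add(Rational(13, 3), Rational(-11, 6), Rational(-121, 36))), Rational(1, 2)) = Pow(Add(1619, Rational(-31, 36)), Rational(1, 2)) = Pow(Rational(58253, 36), Rational(1, 2)) = Mul(Rational(1, 6), Pow(58253, Rational(1, 2)))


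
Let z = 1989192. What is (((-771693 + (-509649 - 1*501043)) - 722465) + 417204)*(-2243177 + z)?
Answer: 530230769310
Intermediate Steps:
(((-771693 + (-509649 - 1*501043)) - 722465) + 417204)*(-2243177 + z) = (((-771693 + (-509649 - 1*501043)) - 722465) + 417204)*(-2243177 + 1989192) = (((-771693 + (-509649 - 501043)) - 722465) + 417204)*(-253985) = (((-771693 - 1010692) - 722465) + 417204)*(-253985) = ((-1782385 - 722465) + 417204)*(-253985) = (-2504850 + 417204)*(-253985) = -2087646*(-253985) = 530230769310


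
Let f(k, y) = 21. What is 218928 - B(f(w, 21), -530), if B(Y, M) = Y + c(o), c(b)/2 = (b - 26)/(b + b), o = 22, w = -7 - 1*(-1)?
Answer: 2407979/11 ≈ 2.1891e+5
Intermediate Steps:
w = -6 (w = -7 + 1 = -6)
c(b) = (-26 + b)/b (c(b) = 2*((b - 26)/(b + b)) = 2*((-26 + b)/((2*b))) = 2*((-26 + b)*(1/(2*b))) = 2*((-26 + b)/(2*b)) = (-26 + b)/b)
B(Y, M) = -2/11 + Y (B(Y, M) = Y + (-26 + 22)/22 = Y + (1/22)*(-4) = Y - 2/11 = -2/11 + Y)
218928 - B(f(w, 21), -530) = 218928 - (-2/11 + 21) = 218928 - 1*229/11 = 218928 - 229/11 = 2407979/11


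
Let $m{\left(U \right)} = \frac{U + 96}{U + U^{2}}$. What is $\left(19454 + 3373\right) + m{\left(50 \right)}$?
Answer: $\frac{29104498}{1275} \approx 22827.0$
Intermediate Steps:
$m{\left(U \right)} = \frac{96 + U}{U + U^{2}}$
$\left(19454 + 3373\right) + m{\left(50 \right)} = \left(19454 + 3373\right) + \frac{96 + 50}{50 \left(1 + 50\right)} = 22827 + \frac{1}{50} \cdot \frac{1}{51} \cdot 146 = 22827 + \frac{73}{1275} = \frac{29104498}{1275}$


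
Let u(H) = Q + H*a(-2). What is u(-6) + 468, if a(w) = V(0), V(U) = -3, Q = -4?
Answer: 482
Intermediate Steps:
a(w) = -3
u(H) = -4 - 3*H (u(H) = -4 + H*(-3) = -4 - 3*H)
u(-6) + 468 = (-4 - 3*(-6)) + 468 = (-4 + 18) + 468 = 14 + 468 = 482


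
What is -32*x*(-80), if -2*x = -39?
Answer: 49920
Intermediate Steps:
x = 39/2 (x = -½*(-39) = 39/2 ≈ 19.500)
-32*x*(-80) = -32*39/2*(-80) = -624*(-80) = 49920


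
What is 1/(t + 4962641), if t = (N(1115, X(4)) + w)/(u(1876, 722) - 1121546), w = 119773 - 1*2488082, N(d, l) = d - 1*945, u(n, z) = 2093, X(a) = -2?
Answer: 1119453/5555445723512 ≈ 2.0151e-7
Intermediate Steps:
N(d, l) = -945 + d (N(d, l) = d - 945 = -945 + d)
w = -2368309 (w = 119773 - 2488082 = -2368309)
t = 2368139/1119453 (t = ((-945 + 1115) - 2368309)/(2093 - 1121546) = (170 - 2368309)/(-1119453) = -2368139*(-1/1119453) = 2368139/1119453 ≈ 2.1154)
1/(t + 4962641) = 1/(2368139/1119453 + 4962641) = 1/(5555445723512/1119453) = 1119453/5555445723512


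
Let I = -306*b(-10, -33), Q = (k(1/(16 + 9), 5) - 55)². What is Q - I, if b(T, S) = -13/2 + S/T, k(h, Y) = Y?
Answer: 7604/5 ≈ 1520.8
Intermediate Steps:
b(T, S) = -13/2 + S/T (b(T, S) = -13*½ + S/T = -13/2 + S/T)
Q = 2500 (Q = (5 - 55)² = (-50)² = 2500)
I = 4896/5 (I = -306*(-13/2 - 33/(-10)) = -306*(-13/2 - 33*(-⅒)) = -306*(-13/2 + 33/10) = -306*(-16/5) = 4896/5 ≈ 979.20)
Q - I = 2500 - 1*4896/5 = 2500 - 4896/5 = 7604/5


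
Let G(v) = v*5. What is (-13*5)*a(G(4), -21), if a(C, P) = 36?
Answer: -2340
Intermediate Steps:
G(v) = 5*v
(-13*5)*a(G(4), -21) = -13*5*36 = -65*36 = -2340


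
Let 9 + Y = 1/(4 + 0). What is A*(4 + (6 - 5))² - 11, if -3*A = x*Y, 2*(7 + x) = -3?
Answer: -15139/24 ≈ -630.79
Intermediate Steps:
Y = -35/4 (Y = -9 + 1/(4 + 0) = -9 + 1/4 = -9 + ¼ = -35/4 ≈ -8.7500)
x = -17/2 (x = -7 + (½)*(-3) = -7 - 3/2 = -17/2 ≈ -8.5000)
A = -595/24 (A = -(-17)*(-35)/(6*4) = -⅓*595/8 = -595/24 ≈ -24.792)
A*(4 + (6 - 5))² - 11 = -595*(4 + (6 - 5))²/24 - 11 = -595*(4 + 1)²/24 - 11 = -595/24*5² - 11 = -595/24*25 - 11 = -14875/24 - 11 = -15139/24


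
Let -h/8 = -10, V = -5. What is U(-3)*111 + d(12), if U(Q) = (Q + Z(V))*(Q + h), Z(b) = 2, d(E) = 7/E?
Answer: -102557/12 ≈ -8546.4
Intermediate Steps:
h = 80 (h = -8*(-10) = 80)
U(Q) = (2 + Q)*(80 + Q) (U(Q) = (Q + 2)*(Q + 80) = (2 + Q)*(80 + Q))
U(-3)*111 + d(12) = (160 + (-3)² + 82*(-3))*111 + 7/12 = (160 + 9 - 246)*111 + 7*(1/12) = -77*111 + 7/12 = -8547 + 7/12 = -102557/12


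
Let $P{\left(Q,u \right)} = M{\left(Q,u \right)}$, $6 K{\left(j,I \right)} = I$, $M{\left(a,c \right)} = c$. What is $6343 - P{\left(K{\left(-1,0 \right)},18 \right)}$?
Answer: $6325$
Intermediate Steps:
$K{\left(j,I \right)} = \frac{I}{6}$
$P{\left(Q,u \right)} = u$
$6343 - P{\left(K{\left(-1,0 \right)},18 \right)} = 6343 - 18 = 6325$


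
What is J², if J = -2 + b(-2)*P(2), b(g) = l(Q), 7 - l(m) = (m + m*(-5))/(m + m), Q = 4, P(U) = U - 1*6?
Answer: 1444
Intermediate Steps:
P(U) = -6 + U (P(U) = U - 6 = -6 + U)
l(m) = 9 (l(m) = 7 - (m + m*(-5))/(m + m) = 7 - (m - 5*m)/(2*m) = 7 - (-4*m)*1/(2*m) = 7 - 1*(-2) = 7 + 2 = 9)
b(g) = 9
J = -38 (J = -2 + 9*(-6 + 2) = -2 + 9*(-4) = -2 - 36 = -38)
J² = (-38)² = 1444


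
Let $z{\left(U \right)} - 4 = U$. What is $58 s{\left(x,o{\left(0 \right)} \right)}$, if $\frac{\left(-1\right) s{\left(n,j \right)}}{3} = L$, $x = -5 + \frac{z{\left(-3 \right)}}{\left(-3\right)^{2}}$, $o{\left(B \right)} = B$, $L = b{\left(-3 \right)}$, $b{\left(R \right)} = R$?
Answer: $522$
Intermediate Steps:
$z{\left(U \right)} = 4 + U$
$L = -3$
$x = - \frac{44}{9}$ ($x = -5 + \frac{4 - 3}{\left(-3\right)^{2}} = -5 + 1 \cdot \frac{1}{9} = -5 + \frac{1}{9} = - \frac{44}{9} \approx -4.8889$)
$s{\left(n,j \right)} = 9$ ($s{\left(n,j \right)} = \left(-3\right) \left(-3\right) = 9$)
$58 s{\left(x,o{\left(0 \right)} \right)} = 58 \cdot 9 = 522$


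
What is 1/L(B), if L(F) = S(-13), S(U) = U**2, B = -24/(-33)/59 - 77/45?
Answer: 1/169 ≈ 0.0059172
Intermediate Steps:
B = -49613/29205 (B = -24*(-1/33)*(1/59) - 77*1/45 = (8/11)*(1/59) - 77/45 = 8/649 - 77/45 = -49613/29205 ≈ -1.6988)
L(F) = 169 (L(F) = (-13)**2 = 169)
1/L(B) = 1/169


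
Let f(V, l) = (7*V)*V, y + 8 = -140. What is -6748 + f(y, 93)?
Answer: 146580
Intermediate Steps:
y = -148 (y = -8 - 140 = -148)
f(V, l) = 7*V²
-6748 + f(y, 93) = -6748 + 7*(-148)² = -6748 + 7*21904 = -6748 + 153328 = 146580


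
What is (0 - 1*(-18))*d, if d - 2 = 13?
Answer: 270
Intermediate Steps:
d = 15 (d = 2 + 13 = 15)
(0 - 1*(-18))*d = (0 - 1*(-18))*15 = (0 + 18)*15 = 18*15 = 270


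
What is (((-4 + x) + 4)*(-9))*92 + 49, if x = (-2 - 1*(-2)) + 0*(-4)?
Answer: 49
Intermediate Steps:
x = 0 (x = (-2 + 2) + 0 = 0 + 0 = 0)
(((-4 + x) + 4)*(-9))*92 + 49 = (((-4 + 0) + 4)*(-9))*92 + 49 = ((-4 + 4)*(-9))*92 + 49 = (0*(-9))*92 + 49 = 0*92 + 49 = 0 + 49 = 49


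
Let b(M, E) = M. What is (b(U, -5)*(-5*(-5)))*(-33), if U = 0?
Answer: 0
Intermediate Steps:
(b(U, -5)*(-5*(-5)))*(-33) = (0*(-5*(-5)))*(-33) = (0*25)*(-33) = 0*(-33) = 0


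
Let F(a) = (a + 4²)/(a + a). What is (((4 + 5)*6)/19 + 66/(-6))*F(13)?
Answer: -4495/494 ≈ -9.0992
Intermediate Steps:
F(a) = (16 + a)/(2*a) (F(a) = (a + 16)/((2*a)) = (16 + a)*(1/(2*a)) = (16 + a)/(2*a))
(((4 + 5)*6)/19 + 66/(-6))*F(13) = (((4 + 5)*6)/19 + 66/(-6))*((½)*(16 + 13)/13) = ((9*6)*(1/19) + 66*(-⅙))*((½)*(1/13)*29) = (54*(1/19) - 11)*(29/26) = (54/19 - 11)*(29/26) = -155/19*29/26 = -4495/494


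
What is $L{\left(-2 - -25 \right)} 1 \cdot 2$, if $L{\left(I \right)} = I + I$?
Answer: $92$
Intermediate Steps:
$L{\left(I \right)} = 2 I$
$L{\left(-2 - -25 \right)} 1 \cdot 2 = 2 \left(-2 - -25\right) 1 \cdot 2 = 2 \left(-2 + 25\right) 1 \cdot 2 = 2 \cdot 23 \cdot 1 \cdot 2 = 46 \cdot 1 \cdot 2 = 46 \cdot 2 = 92$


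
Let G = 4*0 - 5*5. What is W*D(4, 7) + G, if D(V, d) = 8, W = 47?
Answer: 351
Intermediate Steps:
G = -25 (G = 0 - 25 = -25)
W*D(4, 7) + G = 47*8 - 25 = 376 - 25 = 351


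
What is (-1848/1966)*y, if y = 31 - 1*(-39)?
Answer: -64680/983 ≈ -65.799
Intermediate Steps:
y = 70 (y = 31 + 39 = 70)
(-1848/1966)*y = -1848/1966*70 = -1848*1/1966*70 = -924/983*70 = -64680/983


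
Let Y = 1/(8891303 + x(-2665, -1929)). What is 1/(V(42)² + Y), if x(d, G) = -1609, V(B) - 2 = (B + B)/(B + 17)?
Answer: 30945024814/362735077457 ≈ 0.085310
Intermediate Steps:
V(B) = 2 + 2*B/(17 + B) (V(B) = 2 + (B + B)/(B + 17) = 2 + (2*B)/(17 + B) = 2 + 2*B/(17 + B))
Y = 1/8889694 (Y = 1/(8891303 - 1609) = 1/8889694 ≈ 1.1249e-7)
1/(V(42)² + Y) = 1/((2*(17 + 2*42)/(17 + 42))² + 1/8889694) = 1/((2*(17 + 84)/59)² + 1/8889694) = 1/((2*(1/59)*101)² + 1/8889694) = 1/((202/59)² + 1/8889694) = 1/(40804/3481 + 1/8889694) = 1/(362735077457/30945024814) = 30945024814/362735077457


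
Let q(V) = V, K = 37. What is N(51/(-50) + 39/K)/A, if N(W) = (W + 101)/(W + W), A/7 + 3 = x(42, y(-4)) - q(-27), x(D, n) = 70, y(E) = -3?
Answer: 186913/82908 ≈ 2.2545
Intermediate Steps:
A = 658 (A = -21 + 7*(70 - 1*(-27)) = -21 + 7*(70 + 27) = -21 + 7*97 = -21 + 679 = 658)
N(W) = (101 + W)/(2*W) (N(W) = (101 + W)/((2*W)) = (101 + W)*(1/(2*W)) = (101 + W)/(2*W))
N(51/(-50) + 39/K)/A = ((101 + (51/(-50) + 39/37))/(2*(51/(-50) + 39/37)))/658 = ((101 + (51*(-1/50) + 39*(1/37)))/(2*(51*(-1/50) + 39*(1/37))))*(1/658) = ((101 + (-51/50 + 39/37))/(2*(-51/50 + 39/37)))*(1/658) = ((101 + 63/1850)/(2*(63/1850)))*(1/658) = ((1/2)*(1850/63)*(186913/1850))*(1/658) = (186913/126)*(1/658) = 186913/82908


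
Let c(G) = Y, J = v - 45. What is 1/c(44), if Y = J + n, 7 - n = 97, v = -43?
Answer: -1/178 ≈ -0.0056180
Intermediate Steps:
n = -90 (n = 7 - 1*97 = 7 - 97 = -90)
J = -88 (J = -43 - 45 = -88)
Y = -178 (Y = -88 - 90 = -178)
c(G) = -178
1/c(44) = 1/(-178) = -1/178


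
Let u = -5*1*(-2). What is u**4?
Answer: 10000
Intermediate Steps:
u = 10 (u = -5*(-2) = 10)
u**4 = 10**4 = 10000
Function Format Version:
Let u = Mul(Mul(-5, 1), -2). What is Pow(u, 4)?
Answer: 10000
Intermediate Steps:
u = 10 (u = Mul(-5, -2) = 10)
Pow(u, 4) = Pow(10, 4) = 10000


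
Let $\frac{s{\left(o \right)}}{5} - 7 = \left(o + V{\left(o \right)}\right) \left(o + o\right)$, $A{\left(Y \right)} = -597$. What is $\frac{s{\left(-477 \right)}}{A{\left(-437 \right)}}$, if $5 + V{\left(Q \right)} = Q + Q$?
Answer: $- \frac{6849755}{597} \approx -11474.0$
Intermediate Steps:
$V{\left(Q \right)} = -5 + 2 Q$ ($V{\left(Q \right)} = -5 + \left(Q + Q\right) = -5 + 2 Q$)
$s{\left(o \right)} = 35 + 10 o \left(-5 + 3 o\right)$ ($s{\left(o \right)} = 35 + 5 \left(o + \left(-5 + 2 o\right)\right) \left(o + o\right) = 35 + 5 \left(-5 + 3 o\right) 2 o = 35 + 5 \cdot 2 o \left(-5 + 3 o\right) = 35 + 10 o \left(-5 + 3 o\right)$)
$\frac{s{\left(-477 \right)}}{A{\left(-437 \right)}} = \frac{35 - -23850 + 30 \left(-477\right)^{2}}{-597} = \left(35 + 23850 + 30 \cdot 227529\right) \left(- \frac{1}{597}\right) = \left(35 + 23850 + 6825870\right) \left(- \frac{1}{597}\right) = 6849755 \left(- \frac{1}{597}\right) = - \frac{6849755}{597}$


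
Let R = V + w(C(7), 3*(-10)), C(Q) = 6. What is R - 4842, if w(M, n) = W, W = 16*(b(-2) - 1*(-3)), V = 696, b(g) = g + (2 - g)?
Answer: -4066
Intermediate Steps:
b(g) = 2
W = 80 (W = 16*(2 - 1*(-3)) = 16*(2 + 3) = 16*5 = 80)
w(M, n) = 80
R = 776 (R = 696 + 80 = 776)
R - 4842 = 776 - 4842 = -4066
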